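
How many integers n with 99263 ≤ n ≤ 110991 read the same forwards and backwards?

The integers in [99263, 110991] that read the same forwards and backwards: 99299, 99399, 99499, 99599, 99699, 99799, …, 109901, 110011.
19 qualify.

19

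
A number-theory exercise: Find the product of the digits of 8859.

2880

8×8×5×9 = 2880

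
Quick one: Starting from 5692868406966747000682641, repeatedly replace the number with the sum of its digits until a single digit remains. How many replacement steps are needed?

5692868406966747000682641 → 120 → 3 (2 steps)

2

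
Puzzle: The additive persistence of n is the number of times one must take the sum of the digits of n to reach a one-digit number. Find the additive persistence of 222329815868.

222329815868 → 56 → 11 → 2 (3 steps)

3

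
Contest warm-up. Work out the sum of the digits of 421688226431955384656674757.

4+2+1+6+8+8+2+2+6+4+3+1+9+5+5+3+8+4+6+5+6+6+7+4+7+5+7 = 134

134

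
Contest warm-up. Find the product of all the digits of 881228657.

430080

8×8×1×2×2×8×6×5×7 = 430080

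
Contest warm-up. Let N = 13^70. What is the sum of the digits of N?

13^70 = 946312684517285425602088507550312255344648571553386120579525970592441865195449
Sum of its 78 digits: 346.

346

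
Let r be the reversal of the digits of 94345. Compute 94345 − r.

Reverse of 94345 is 54349.
94345 − 54349 = 39996

39996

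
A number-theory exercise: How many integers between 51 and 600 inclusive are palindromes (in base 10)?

55

The integers in [51, 600] that are palindromes (in base 10): 55, 66, 77, 88, 99, 101, …, 585, 595.
55 qualify.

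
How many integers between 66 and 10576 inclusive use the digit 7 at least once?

3542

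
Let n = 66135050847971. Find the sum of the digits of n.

6+6+1+3+5+0+5+0+8+4+7+9+7+1 = 62

62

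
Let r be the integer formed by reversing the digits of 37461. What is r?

16473

Reversing 37461 gives 16473.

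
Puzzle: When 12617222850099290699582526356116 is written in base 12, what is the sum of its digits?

12617222850099290699582526356116 in base 12 is 77A215BB99416381A52532B239504.
Digit sum: 7+7+10+2+1+5+11+11+9+9+4+1+6+3+8+1+10+5+2+5+3+2+11+2+3+9+5+0+4 = 156.

156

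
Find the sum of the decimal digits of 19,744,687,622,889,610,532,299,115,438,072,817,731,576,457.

210

1+9+7+4+4+6+8+7+6+2+2+8+8+9+6+1+0+5+3+2+2+9+9+1+1+5+4+3+8+0+7+2+8+1+7+7+3+1+5+7+6+4+5+7 = 210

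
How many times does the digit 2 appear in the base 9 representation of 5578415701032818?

3

5578415701032818 in base 9 is 30075468877182242.
The digit 2 appears 3 times.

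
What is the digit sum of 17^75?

431

17^75 = 192162704943986028006648285743299730794209966315191453716969047614622518960844936813553462193
Sum of its 93 digits: 431.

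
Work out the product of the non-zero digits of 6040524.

6×4×5×2×4 = 960

960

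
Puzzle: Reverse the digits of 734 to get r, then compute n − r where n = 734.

297

Reverse of 734 is 437.
734 − 437 = 297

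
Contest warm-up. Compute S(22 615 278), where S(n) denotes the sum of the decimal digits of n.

33

2+2+6+1+5+2+7+8 = 33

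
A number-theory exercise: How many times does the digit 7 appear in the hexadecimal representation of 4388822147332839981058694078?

4388822147332839981058694078 in base 16 is E2E593D56EBF7D09E391BBE.
The digit 7 appears 1 time.

1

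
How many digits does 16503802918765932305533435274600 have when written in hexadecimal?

16503802918765932305533435274600 in base 16 is D04EA9CECBEE80281B301E6568, which has 26 digits.

26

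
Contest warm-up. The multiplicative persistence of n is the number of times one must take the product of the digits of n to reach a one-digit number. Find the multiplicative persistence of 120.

120 → 0 (1 step)

1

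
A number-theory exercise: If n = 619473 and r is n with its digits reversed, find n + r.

994389

Reverse of 619473 is 374916.
619473 + 374916 = 994389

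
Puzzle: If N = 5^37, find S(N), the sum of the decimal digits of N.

5^37 = 72759576141834259033203125
Sum of its 26 digits: 104.

104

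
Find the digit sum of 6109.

6+1+0+9 = 16

16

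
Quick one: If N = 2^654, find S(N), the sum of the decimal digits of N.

2^654 = 74751027079122046462216955587793573067050655862760405902609490213261724339546970300512875500623813013973275600053770769378323738155015176163371603062328757260320680744718580942157810765768356265984
Sum of its 197 digits: 829.

829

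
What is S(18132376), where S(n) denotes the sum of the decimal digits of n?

1+8+1+3+2+3+7+6 = 31

31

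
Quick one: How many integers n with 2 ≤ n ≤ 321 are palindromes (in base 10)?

The integers in [2, 321] that are palindromes (in base 10): 2, 3, 4, 5, 6, 7, …, 303, 313.
39 qualify.

39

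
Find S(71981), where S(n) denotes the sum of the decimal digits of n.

26

7+1+9+8+1 = 26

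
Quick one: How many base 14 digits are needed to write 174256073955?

10

174256073955 in base 14 is 86110081B5, which has 10 digits.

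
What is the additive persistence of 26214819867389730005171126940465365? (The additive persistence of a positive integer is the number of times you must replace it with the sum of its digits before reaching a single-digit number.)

3

26214819867389730005171126940465365 → 149 → 14 → 5 (3 steps)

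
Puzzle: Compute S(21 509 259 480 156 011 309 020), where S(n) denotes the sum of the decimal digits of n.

2+1+5+0+9+2+5+9+4+8+0+1+5+6+0+1+1+3+0+9+0+2+0 = 73

73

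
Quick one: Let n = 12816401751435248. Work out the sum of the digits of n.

62

1+2+8+1+6+4+0+1+7+5+1+4+3+5+2+4+8 = 62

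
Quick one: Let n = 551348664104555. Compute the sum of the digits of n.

5+5+1+3+4+8+6+6+4+1+0+4+5+5+5 = 62

62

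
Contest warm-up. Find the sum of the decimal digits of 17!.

63

17! = 355687428096000
Sum of its 15 digits: 63.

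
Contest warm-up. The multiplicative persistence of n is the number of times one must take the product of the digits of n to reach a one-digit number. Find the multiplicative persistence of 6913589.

2

6913589 → 58320 → 0 (2 steps)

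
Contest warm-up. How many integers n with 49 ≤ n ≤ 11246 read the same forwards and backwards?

198

The integers in [49, 11246] that read the same forwards and backwards: 55, 66, 77, 88, 99, 101, …, 11111, 11211.
198 qualify.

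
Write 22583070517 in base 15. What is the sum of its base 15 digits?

49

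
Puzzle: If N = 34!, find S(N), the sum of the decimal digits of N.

144

34! = 295232799039604140847618609643520000000
Sum of its 39 digits: 144.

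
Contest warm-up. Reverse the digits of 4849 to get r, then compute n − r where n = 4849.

Reverse of 4849 is 9484.
4849 − 9484 = -4635

-4635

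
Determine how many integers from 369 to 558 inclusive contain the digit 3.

65

The integers in [369, 558] that contain the digit 3: 369, 370, 371, 372, 373, 374, …, 543, 553.
65 qualify.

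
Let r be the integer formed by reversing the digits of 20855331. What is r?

Reversing 20855331 gives 13355802.

13355802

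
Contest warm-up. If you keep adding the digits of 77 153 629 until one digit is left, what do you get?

7+7+1+5+3+6+2+9 = 40
4+0 = 4
(Equivalently, 77 153 629 mod 9 = 4.)

4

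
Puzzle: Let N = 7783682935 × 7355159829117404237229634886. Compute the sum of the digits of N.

146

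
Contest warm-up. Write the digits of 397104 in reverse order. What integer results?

401793

Reversing 397104 gives 401793.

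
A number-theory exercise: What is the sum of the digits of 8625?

21

8+6+2+5 = 21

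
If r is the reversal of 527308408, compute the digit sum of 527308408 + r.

20

Reversal of 527308408 is 804803725; 527308408 + 804803725 = 1332112133.
Digit sum of 1332112133: 1+3+3+2+1+1+2+1+3+3 = 20.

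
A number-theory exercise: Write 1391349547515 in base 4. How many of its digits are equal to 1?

6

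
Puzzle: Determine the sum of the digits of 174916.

1+7+4+9+1+6 = 28

28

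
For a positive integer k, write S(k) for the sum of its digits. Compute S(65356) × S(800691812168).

1250

S(65356) = 6+5+3+5+6 = 25.
S(800691812168) = 8+0+0+6+9+1+8+1+2+1+6+8 = 50.
25 · 50 = 1250.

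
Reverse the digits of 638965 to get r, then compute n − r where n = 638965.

69129

Reverse of 638965 is 569836.
638965 − 569836 = 69129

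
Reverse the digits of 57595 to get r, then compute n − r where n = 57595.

-1980

Reverse of 57595 is 59575.
57595 − 59575 = -1980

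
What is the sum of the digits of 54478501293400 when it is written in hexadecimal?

85

54478501293400 in base 16 is 318C43B7AD58.
Digit sum: 3+1+8+12+4+3+11+7+10+13+5+8 = 85.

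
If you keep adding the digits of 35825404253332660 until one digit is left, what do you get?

7

3+5+8+2+5+4+0+4+2+5+3+3+3+2+6+6+0 = 61
6+1 = 7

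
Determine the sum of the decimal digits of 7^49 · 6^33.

7^49 · 6^33 = 12268606107870903735180448018283803058908951790775474753473360166912
Sum of its 68 digits: 297.

297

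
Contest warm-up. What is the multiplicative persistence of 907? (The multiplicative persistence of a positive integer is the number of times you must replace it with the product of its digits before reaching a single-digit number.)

907 → 0 (1 step)

1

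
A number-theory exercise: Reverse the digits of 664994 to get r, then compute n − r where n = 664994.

Reverse of 664994 is 499466.
664994 − 499466 = 165528

165528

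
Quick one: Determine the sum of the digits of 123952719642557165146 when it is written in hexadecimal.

106

123952719642557165146 in base 16 is 6B83085C906342E5A.
Digit sum: 6+11+8+3+0+8+5+12+9+0+6+3+4+2+14+5+10 = 106.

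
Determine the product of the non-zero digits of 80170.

56

8×1×7 = 56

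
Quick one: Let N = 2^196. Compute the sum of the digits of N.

241

2^196 = 100433627766186892221372630771322662657637687111424552206336
Sum of its 60 digits: 241.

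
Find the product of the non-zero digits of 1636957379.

6429780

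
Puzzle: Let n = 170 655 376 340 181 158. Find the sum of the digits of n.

1+7+0+6+5+5+3+7+6+3+4+0+1+8+1+1+5+8 = 71

71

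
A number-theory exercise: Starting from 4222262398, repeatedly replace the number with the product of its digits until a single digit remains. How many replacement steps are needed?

4222262398 → 165888 → 15360 → 0 (3 steps)

3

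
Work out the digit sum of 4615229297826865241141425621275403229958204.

177

4+6+1+5+2+2+9+2+9+7+8+2+6+8+6+5+2+4+1+1+4+1+4+2+5+6+2+1+2+7+5+4+0+3+2+2+9+9+5+8+2+0+4 = 177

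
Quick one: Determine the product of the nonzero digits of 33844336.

62208

3×3×8×4×4×3×3×6 = 62208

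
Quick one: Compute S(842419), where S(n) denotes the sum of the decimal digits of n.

28

8+4+2+4+1+9 = 28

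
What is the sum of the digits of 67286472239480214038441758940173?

6+7+2+8+6+4+7+2+2+3+9+4+8+0+2+1+4+0+3+8+4+4+1+7+5+8+9+4+0+1+7+3 = 139

139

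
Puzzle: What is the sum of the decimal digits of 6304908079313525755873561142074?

6+3+0+4+9+0+8+0+7+9+3+1+3+5+2+5+7+5+5+8+7+3+5+6+1+1+4+2+0+7+4 = 130

130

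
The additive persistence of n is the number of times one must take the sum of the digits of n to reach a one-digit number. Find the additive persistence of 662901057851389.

662901057851389 → 70 → 7 (2 steps)

2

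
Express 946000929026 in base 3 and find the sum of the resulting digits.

946000929026 in base 3 is 10100102210102122101210102.
Digit sum: 1+0+1+0+0+1+0+2+2+1+0+1+0+2+1+2+2+1+0+1+2+1+0+1+0+2 = 24.

24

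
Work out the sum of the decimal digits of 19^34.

19^34 = 30034640110980377619945846078500632729311721
Sum of its 44 digits: 172.

172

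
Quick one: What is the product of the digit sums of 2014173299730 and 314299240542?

2160

S(2014173299730) = 2+0+1+4+1+7+3+2+9+9+7+3+0 = 48.
S(314299240542) = 3+1+4+2+9+9+2+4+0+5+4+2 = 45.
48 · 45 = 2160.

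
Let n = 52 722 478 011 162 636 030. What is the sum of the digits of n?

66

5+2+7+2+2+4+7+8+0+1+1+1+6+2+6+3+6+0+3+0 = 66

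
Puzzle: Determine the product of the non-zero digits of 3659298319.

3149280

3×6×5×9×2×9×8×3×1×9 = 3149280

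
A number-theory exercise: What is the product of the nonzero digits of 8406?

192

8×4×6 = 192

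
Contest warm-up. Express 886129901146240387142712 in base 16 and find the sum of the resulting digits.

132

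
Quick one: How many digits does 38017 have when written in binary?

38017 in base 2 is 1001010010000001, which has 16 digits.

16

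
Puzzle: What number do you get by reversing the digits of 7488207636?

6367028847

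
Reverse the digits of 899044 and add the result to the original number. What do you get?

1340042

Reverse of 899044 is 440998.
899044 + 440998 = 1340042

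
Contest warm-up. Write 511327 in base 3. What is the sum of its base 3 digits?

15

511327 in base 3 is 221222102001.
Digit sum: 2+2+1+2+2+2+1+0+2+0+0+1 = 15.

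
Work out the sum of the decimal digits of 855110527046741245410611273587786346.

146

8+5+5+1+1+0+5+2+7+0+4+6+7+4+1+2+4+5+4+1+0+6+1+1+2+7+3+5+8+7+7+8+6+3+4+6 = 146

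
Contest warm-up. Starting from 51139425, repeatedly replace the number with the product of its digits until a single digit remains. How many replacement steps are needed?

51139425 → 5400 → 0 (2 steps)

2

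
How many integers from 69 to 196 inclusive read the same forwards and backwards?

The integers in [69, 196] that read the same forwards and backwards: 77, 88, 99, 101, 111, 121, …, 181, 191.
13 qualify.

13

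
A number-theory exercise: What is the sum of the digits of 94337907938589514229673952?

139

9+4+3+3+7+9+0+7+9+3+8+5+8+9+5+1+4+2+2+9+6+7+3+9+5+2 = 139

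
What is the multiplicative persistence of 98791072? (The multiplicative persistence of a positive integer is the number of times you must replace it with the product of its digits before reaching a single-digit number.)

98791072 → 0 (1 step)

1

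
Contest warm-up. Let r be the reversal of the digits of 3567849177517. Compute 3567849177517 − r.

-3589870310136

Reverse of 3567849177517 is 7157719487653.
3567849177517 − 7157719487653 = -3589870310136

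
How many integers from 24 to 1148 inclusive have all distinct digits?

The integers in [24, 1148] that have all distinct digits: 24, 25, 26, 27, 28, 29, …, 1097, 1098.
773 qualify.

773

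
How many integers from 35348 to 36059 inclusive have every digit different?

234

The integers in [35348, 36059] that have every digit different: 35401, 35402, 35406, 35407, 35408, 35409, …, 36058, 36059.
234 qualify.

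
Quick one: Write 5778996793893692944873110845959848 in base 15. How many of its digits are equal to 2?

5778996793893692944873110845959848 in base 15 is 6BAB0CCA963AB8261AEC539316683.
The digit 2 appears 1 time.

1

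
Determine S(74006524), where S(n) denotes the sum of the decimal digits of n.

28

7+4+0+0+6+5+2+4 = 28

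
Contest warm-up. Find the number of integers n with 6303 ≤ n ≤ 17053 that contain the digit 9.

The integers in [6303, 17053] that contain the digit 9: 6309, 6319, 6329, 6339, 6349, 6359, …, 17039, 17049.
3658 qualify.

3658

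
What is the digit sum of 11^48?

190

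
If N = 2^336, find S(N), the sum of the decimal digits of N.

469

2^336 = 139984046386112763159840142535527767382602843577165595931249318810236991948760059086304843329475444736
Sum of its 102 digits: 469.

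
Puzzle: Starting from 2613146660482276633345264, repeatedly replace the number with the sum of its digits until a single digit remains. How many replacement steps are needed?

2

2613146660482276633345264 → 100 → 1 (2 steps)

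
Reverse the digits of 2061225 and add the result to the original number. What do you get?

Reverse of 2061225 is 5221602.
2061225 + 5221602 = 7282827

7282827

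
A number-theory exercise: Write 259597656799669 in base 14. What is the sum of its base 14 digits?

84

259597656799669 in base 14 is 4816844CC228D.
Digit sum: 4+8+1+6+8+4+4+12+12+2+2+8+13 = 84.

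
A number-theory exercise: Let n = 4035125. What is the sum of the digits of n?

20

4+0+3+5+1+2+5 = 20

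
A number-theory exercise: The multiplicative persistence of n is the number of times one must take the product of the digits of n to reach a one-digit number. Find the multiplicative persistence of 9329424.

3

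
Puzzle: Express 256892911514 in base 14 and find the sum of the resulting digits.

57

256892911514 in base 14 is C6100539D8.
Digit sum: 12+6+1+0+0+5+3+9+13+8 = 57.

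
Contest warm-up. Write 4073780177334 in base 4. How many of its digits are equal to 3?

4

4073780177334 in base 4 is 323102000032012212312.
The digit 3 appears 4 times.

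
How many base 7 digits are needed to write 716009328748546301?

716009328748546301 in base 7 is 1165461141620250123440, which has 22 digits.

22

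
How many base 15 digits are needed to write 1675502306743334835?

1675502306743334835 in base 15 is 3C5DA250E831B0E0, which has 16 digits.

16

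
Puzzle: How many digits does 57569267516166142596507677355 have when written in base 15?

57569267516166142596507677355 in base 15 is 3646C4477A6A4413CBE6A63C0, which has 25 digits.

25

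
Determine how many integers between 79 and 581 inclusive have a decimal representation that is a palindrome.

The integers in [79, 581] that have a decimal representation that is a palindrome: 88, 99, 101, 111, 121, 131, …, 565, 575.
50 qualify.

50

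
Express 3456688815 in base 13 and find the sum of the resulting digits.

3456688815 in base 13 is 4311B38C8.
Digit sum: 4+3+1+1+11+3+8+12+8 = 51.

51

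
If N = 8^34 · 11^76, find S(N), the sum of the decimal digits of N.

8^34 · 11^76 = 70942032962964271621830032923900774428009429381643826058049246854098105882428215301606222622978397899057004544
Sum of its 110 digits: 466.

466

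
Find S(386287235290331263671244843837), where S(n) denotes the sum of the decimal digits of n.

130

3+8+6+2+8+7+2+3+5+2+9+0+3+3+1+2+6+3+6+7+1+2+4+4+8+4+3+8+3+7 = 130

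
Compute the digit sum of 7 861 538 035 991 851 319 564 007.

114

7+8+6+1+5+3+8+0+3+5+9+9+1+8+5+1+3+1+9+5+6+4+0+0+7 = 114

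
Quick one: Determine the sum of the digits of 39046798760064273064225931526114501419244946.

181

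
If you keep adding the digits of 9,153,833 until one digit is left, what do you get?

9+1+5+3+8+3+3 = 32
3+2 = 5
(Equivalently, 9,153,833 mod 9 = 5.)

5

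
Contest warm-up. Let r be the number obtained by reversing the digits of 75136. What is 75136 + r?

138293

Reverse of 75136 is 63157.
75136 + 63157 = 138293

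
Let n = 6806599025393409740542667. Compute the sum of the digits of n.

6+8+0+6+5+9+9+0+2+5+3+9+3+4+0+9+7+4+0+5+4+2+6+6+7 = 119

119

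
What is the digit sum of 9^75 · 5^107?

639

9^75 · 5^107 = 228023008770438315398791941331243933120024987375272895513441907198174643232806964538878213274764464185977337618016491660455358214676380157470703125
Sum of its 147 digits: 639.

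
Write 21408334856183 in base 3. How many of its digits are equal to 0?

5

21408334856183 in base 3 is 2210210121122122221212100202.
The digit 0 appears 5 times.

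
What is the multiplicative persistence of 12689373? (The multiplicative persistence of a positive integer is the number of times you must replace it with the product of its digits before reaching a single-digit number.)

3

12689373 → 54432 → 480 → 0 (3 steps)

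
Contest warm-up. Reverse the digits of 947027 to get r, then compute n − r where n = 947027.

Reverse of 947027 is 720749.
947027 − 720749 = 226278

226278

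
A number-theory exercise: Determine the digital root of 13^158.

The digital root of n equals n mod 9 (or 9 when 9 | n), so we need 13^158 mod 9.
13^158 ≡ 7 (mod 9), so the digital root is 7.

7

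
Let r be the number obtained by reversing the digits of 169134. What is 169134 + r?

601095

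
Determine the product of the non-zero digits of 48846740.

4×8×8×4×6×7×4 = 172032

172032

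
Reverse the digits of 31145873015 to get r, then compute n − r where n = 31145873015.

Reverse of 31145873015 is 51037854113.
31145873015 − 51037854113 = -19891981098

-19891981098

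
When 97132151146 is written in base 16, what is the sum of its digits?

97132151146 in base 16 is 169D87016A.
Digit sum: 1+6+9+13+8+7+0+1+6+10 = 61.

61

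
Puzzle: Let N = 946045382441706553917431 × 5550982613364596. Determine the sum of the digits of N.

190

946045382441706553917431 × 5550982613364596 = 5251481469387772929100522961359282672876
Sum of its 40 digits: 190.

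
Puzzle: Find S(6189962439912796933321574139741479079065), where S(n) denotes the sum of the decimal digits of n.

6+1+8+9+9+6+2+4+3+9+9+1+2+7+9+6+9+3+3+3+2+1+5+7+4+1+3+9+7+4+1+4+7+9+0+7+9+0+6+5 = 200

200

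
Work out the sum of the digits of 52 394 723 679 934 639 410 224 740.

5+2+3+9+4+7+2+3+6+7+9+9+3+4+6+3+9+4+1+0+2+2+4+7+4+0 = 115

115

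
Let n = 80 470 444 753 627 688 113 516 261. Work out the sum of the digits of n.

109

8+0+4+7+0+4+4+4+7+5+3+6+2+7+6+8+8+1+1+3+5+1+6+2+6+1 = 109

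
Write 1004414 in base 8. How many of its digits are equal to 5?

2

1004414 in base 8 is 3651576.
The digit 5 appears 2 times.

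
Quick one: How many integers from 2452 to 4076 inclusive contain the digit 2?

836

The integers in [2452, 4076] that contain the digit 2: 2452, 2453, 2454, 2455, 2456, 2457, …, 4062, 4072.
836 qualify.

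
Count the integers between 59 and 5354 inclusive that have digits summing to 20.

The integers in [59, 5354] that have digits summing to 20: 299, 389, 398, 479, 488, 497, …, 5339, 5348.
285 qualify.

285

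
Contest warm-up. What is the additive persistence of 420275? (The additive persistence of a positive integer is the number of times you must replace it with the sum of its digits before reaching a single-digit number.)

2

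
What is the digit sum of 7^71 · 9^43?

7^71 · 9^43 = 108240240088668324063890120900732331026311404520114904908891612490031964475297461930912302210944834847
Sum of its 102 digits: 378.

378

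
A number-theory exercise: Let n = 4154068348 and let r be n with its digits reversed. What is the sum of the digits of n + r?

Reversal of 4154068348 is 8438604514; 4154068348 + 8438604514 = 12592672862.
Digit sum of 12592672862: 1+2+5+9+2+6+7+2+8+6+2 = 50.

50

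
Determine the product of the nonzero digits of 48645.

3840

4×8×6×4×5 = 3840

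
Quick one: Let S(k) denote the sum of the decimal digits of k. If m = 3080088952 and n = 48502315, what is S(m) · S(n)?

1204

S(3080088952) = 3+0+8+0+0+8+8+9+5+2 = 43.
S(48502315) = 4+8+5+0+2+3+1+5 = 28.
43 · 28 = 1204.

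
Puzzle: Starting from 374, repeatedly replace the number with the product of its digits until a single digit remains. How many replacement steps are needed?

3

374 → 84 → 32 → 6 (3 steps)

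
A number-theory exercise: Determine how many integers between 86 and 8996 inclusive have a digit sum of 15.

The integers in [86, 8996] that have a digit sum of 15: 87, 96, 159, 168, 177, 186, …, 8610, 8700.
562 qualify.

562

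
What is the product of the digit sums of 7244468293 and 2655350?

1274

S(7244468293) = 7+2+4+4+4+6+8+2+9+3 = 49.
S(2655350) = 2+6+5+5+3+5+0 = 26.
49 · 26 = 1274.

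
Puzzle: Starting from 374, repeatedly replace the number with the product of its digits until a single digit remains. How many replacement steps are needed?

374 → 84 → 32 → 6 (3 steps)

3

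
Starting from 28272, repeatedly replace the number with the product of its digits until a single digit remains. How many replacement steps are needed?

28272 → 448 → 128 → 16 → 6 (4 steps)

4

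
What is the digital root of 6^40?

The digital root of n equals n mod 9 (or 9 when 9 | n), so we need 6^40 mod 9.
6^40 ≡ 0 (mod 9), so the digital root is 9.

9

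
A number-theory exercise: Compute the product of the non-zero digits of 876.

336

8×7×6 = 336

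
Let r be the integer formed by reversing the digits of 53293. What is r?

39235

Reversing 53293 gives 39235.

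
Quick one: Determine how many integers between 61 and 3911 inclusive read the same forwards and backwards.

123

The integers in [61, 3911] that read the same forwards and backwards: 66, 77, 88, 99, 101, 111, …, 3773, 3883.
123 qualify.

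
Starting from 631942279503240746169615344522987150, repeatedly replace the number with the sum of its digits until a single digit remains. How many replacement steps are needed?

2

631942279503240746169615344522987150 → 152 → 8 (2 steps)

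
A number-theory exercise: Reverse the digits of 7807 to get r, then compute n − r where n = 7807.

Reverse of 7807 is 7087.
7807 − 7087 = 720

720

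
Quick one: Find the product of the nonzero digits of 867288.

8×6×7×2×8×8 = 43008

43008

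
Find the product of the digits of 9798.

9×7×9×8 = 4536

4536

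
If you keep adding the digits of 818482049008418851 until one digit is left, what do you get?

7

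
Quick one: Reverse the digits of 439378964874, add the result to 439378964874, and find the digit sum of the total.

Reversal of 439378964874 is 478469873934; 439378964874 + 478469873934 = 917848838808.
Digit sum of 917848838808: 9+1+7+8+4+8+8+3+8+8+0+8 = 72.

72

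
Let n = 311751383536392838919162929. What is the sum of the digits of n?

127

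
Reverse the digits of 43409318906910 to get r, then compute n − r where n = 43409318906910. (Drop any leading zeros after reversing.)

41448337516476

Reverse of 43409318906910 is 1960981390434.
43409318906910 − 1960981390434 = 41448337516476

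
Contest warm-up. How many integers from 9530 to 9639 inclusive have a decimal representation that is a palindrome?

1

The integers in [9530, 9639] that have a decimal representation that is a palindrome: 9559.
1 qualifies.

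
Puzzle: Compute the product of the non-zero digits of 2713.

2×7×1×3 = 42

42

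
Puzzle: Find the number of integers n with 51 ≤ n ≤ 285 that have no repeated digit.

177

The integers in [51, 285] that have no repeated digit: 51, 52, 53, 54, 56, 57, …, 284, 285.
177 qualify.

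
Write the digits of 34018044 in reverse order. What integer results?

Reversing 34018044 gives 44081043.

44081043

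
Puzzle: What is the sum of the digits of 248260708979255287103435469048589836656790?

210

2+4+8+2+6+0+7+0+8+9+7+9+2+5+5+2+8+7+1+0+3+4+3+5+4+6+9+0+4+8+5+8+9+8+3+6+6+5+6+7+9+0 = 210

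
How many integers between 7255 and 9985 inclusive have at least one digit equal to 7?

The integers in [7255, 9985] that have at least one digit equal to 7: 7255, 7256, 7257, 7258, 7259, 7260, …, 9978, 9979.
1285 qualify.

1285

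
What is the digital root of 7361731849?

7+3+6+1+7+3+1+8+4+9 = 49
4+9 = 13
1+3 = 4

4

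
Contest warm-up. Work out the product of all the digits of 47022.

0

4×7×0×2×2 = 0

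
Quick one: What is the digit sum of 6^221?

738

6^221 = 9363243866832676201379452282122235744346433424325156272608750615623679841205911676738968655424181105912601275968087328168856023782235345301598002432842285445244705734393856
Sum of its 172 digits: 738.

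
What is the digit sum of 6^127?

6^127 = 668665319091271746677508897950407302115067081290302037659288603775909287209809541423693537042497536
Sum of its 99 digits: 450.

450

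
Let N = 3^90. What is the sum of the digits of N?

216

3^90 = 8727963568087712425891397479476727340041449
Sum of its 43 digits: 216.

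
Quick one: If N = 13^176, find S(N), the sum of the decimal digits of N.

862

13^176 = 11324786050375325325136866284027011869394374854300874037595932547004526492374686789380085025643109431793166090350462797168495993354932474869004861170985814677314769111323867268420210290762782146241
Sum of its 197 digits: 862.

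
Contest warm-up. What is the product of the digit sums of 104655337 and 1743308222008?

1360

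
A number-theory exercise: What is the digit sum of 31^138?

31^138 = 64256009223027586806750470126480924265401246204401111840063211790352658135044781408500751179076015621077835242829223961098541446580420221324783161672852863710876657868819702023579694688682053196389547483841
Sum of its 206 digits: 856.

856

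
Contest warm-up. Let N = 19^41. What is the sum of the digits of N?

19^41 = 26847115986241183138017674520015691090350184323352819
Sum of its 53 digits: 208.

208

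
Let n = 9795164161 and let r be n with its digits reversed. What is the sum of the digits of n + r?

35

Reversal of 9795164161 is 1614615979; 9795164161 + 1614615979 = 11409780140.
Digit sum of 11409780140: 1+1+4+0+9+7+8+0+1+4+0 = 35.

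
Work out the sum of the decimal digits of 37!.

37! = 13763753091226345046315979581580902400000000
Sum of its 44 digits: 153.

153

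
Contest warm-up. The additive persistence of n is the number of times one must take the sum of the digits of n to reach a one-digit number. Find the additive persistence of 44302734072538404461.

44302734072538404461 → 71 → 8 (2 steps)

2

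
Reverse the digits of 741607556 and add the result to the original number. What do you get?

1397313703

Reverse of 741607556 is 655706147.
741607556 + 655706147 = 1397313703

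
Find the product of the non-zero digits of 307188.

3×7×1×8×8 = 1344

1344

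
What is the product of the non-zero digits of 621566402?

17280

6×2×1×5×6×6×4×2 = 17280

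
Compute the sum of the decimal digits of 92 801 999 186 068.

76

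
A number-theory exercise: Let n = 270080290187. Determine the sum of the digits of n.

2+7+0+0+8+0+2+9+0+1+8+7 = 44

44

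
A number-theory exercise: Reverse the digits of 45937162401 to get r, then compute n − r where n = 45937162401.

35510988447

Reverse of 45937162401 is 10426173954.
45937162401 − 10426173954 = 35510988447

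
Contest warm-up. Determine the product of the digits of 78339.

4536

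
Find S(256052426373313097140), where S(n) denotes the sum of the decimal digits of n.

73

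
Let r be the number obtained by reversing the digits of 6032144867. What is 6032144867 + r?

Reverse of 6032144867 is 7684412306.
6032144867 + 7684412306 = 13716557173

13716557173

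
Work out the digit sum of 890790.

33

8+9+0+7+9+0 = 33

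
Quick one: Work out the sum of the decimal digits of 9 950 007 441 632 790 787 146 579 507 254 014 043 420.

161

9+9+5+0+0+0+7+4+4+1+6+3+2+7+9+0+7+8+7+1+4+6+5+7+9+5+0+7+2+5+4+0+1+4+0+4+3+4+2+0 = 161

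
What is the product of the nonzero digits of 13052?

30

1×3×5×2 = 30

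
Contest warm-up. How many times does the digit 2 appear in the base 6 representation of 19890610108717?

1

19890610108717 in base 6 is 110145341541050421.
The digit 2 appears 1 time.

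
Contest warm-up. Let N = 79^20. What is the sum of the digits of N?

184

79^20 = 89648251976843595444986830377401534401
Sum of its 38 digits: 184.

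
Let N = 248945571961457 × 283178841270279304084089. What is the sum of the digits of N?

201

248945571961457 × 283178841270279304084089 = 70496118607412325875895096986594957673
Sum of its 38 digits: 201.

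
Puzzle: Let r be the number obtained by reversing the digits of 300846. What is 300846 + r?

948849

Reverse of 300846 is 648003.
300846 + 648003 = 948849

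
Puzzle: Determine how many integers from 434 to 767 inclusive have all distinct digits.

243

The integers in [434, 767] that have all distinct digits: 435, 436, 437, 438, 439, 450, …, 764, 765.
243 qualify.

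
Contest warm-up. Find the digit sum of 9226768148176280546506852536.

132

9+2+2+6+7+6+8+1+4+8+1+7+6+2+8+0+5+4+6+5+0+6+8+5+2+5+3+6 = 132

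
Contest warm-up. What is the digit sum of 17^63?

359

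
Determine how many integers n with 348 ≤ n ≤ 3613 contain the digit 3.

1322

The integers in [348, 3613] that contain the digit 3: 348, 349, 350, 351, 352, 353, …, 3612, 3613.
1322 qualify.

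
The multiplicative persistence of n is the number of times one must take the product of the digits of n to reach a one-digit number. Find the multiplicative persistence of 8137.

8137 → 168 → 48 → 32 → 6 (4 steps)

4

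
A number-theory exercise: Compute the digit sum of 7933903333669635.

78

7+9+3+3+9+0+3+3+3+3+6+6+9+6+3+5 = 78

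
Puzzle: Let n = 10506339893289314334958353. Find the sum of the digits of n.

1+0+5+0+6+3+3+9+8+9+3+2+8+9+3+1+4+3+3+4+9+5+8+3+5+3 = 117

117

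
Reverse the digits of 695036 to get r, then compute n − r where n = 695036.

64440

Reverse of 695036 is 630596.
695036 − 630596 = 64440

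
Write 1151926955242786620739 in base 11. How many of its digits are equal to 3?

1

1151926955242786620739 in base 11 is 1792031777675965A4706.
The digit 3 appears 1 time.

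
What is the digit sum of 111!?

111! = 1762952551090244663872161047107075788761409536026565516041574063347346955087248316436555574598462315773196047662837978913145847497199871623320096254145331200000000000000000000000000
Sum of its 181 digits: 693.

693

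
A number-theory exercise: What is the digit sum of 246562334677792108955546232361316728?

2+4+6+5+6+2+3+3+4+6+7+7+7+9+2+1+0+8+9+5+5+5+4+6+2+3+2+3+6+1+3+1+6+7+2+8 = 160

160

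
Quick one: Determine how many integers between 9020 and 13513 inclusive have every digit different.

1301

The integers in [9020, 13513] that have every digit different: 9021, 9023, 9024, 9025, 9026, 9027, …, 13508, 13509.
1301 qualify.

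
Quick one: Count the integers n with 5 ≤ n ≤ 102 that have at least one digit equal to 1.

21

The integers in [5, 102] that have at least one digit equal to 1: 10, 11, 12, 13, 14, 15, …, 101, 102.
21 qualify.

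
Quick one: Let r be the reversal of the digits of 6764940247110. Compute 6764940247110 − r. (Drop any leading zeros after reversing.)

Reverse of 6764940247110 is 117420494676.
6764940247110 − 117420494676 = 6647519752434

6647519752434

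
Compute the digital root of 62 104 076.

6+2+1+0+4+0+7+6 = 26
2+6 = 8

8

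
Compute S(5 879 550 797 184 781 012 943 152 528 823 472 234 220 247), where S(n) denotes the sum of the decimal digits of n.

5+8+7+9+5+5+0+7+9+7+1+8+4+7+8+1+0+1+2+9+4+3+1+5+2+5+2+8+8+2+3+4+7+2+2+3+4+2+2+0+2+4+7 = 185

185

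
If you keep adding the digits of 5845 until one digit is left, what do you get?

5+8+4+5 = 22
2+2 = 4

4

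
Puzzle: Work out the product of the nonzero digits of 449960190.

4×4×9×9×6×1×9 = 69984

69984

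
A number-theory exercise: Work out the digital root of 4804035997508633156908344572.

2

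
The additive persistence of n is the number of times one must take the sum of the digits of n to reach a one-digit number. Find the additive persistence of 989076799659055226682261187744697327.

3

989076799659055226682261187744697327 → 194 → 14 → 5 (3 steps)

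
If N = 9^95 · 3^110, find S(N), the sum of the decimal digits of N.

693

9^95 · 3^110 = 136891479058588375991326027382088315966463695625337436471480190078368997177499076593800206155688941388250484440597994042813512732765695774566001
Sum of its 144 digits: 693.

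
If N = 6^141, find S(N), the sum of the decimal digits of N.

549

6^141 = 52399398790572620757964850071485835892981764632281000292535663884918080594519908885032829799212931436779667456
Sum of its 110 digits: 549.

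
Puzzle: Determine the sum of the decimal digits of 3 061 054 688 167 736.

3+0+6+1+0+5+4+6+8+8+1+6+7+7+3+6 = 71

71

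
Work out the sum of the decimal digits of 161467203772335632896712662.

1+6+1+4+6+7+2+0+3+7+7+2+3+3+5+6+3+2+8+9+6+7+1+2+6+6+2 = 115

115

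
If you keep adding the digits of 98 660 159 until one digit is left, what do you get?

9+8+6+6+0+1+5+9 = 44
4+4 = 8

8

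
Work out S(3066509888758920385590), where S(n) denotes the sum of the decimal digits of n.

3+0+6+6+5+0+9+8+8+8+7+5+8+9+2+0+3+8+5+5+9+0 = 114

114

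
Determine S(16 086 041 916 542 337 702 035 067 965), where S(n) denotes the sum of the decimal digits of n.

116

1+6+0+8+6+0+4+1+9+1+6+5+4+2+3+3+7+7+0+2+0+3+5+0+6+7+9+6+5 = 116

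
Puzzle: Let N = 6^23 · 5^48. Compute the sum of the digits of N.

126

6^23 · 5^48 = 2805685366004705429077148437500000000000000000000000
Sum of its 52 digits: 126.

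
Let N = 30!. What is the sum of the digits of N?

117

30! = 265252859812191058636308480000000
Sum of its 33 digits: 117.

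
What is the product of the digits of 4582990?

0

4×5×8×2×9×9×0 = 0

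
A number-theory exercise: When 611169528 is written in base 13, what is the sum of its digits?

611169528 in base 13 is 99809898.
Digit sum: 9+9+8+0+9+8+9+8 = 60.

60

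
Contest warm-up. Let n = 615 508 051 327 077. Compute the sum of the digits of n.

57

6+1+5+5+0+8+0+5+1+3+2+7+0+7+7 = 57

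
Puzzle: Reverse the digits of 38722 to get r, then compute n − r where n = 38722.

15939

Reverse of 38722 is 22783.
38722 − 22783 = 15939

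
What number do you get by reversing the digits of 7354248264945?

5494628424537

Reversing 7354248264945 gives 5494628424537.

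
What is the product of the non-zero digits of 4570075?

4×5×7×7×5 = 4900

4900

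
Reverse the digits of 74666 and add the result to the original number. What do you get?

141313

Reverse of 74666 is 66647.
74666 + 66647 = 141313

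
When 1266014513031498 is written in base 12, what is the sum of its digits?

98

1266014513031498 in base 12 is B9BAA116A41B76.
Digit sum: 11+9+11+10+10+1+1+6+10+4+1+11+7+6 = 98.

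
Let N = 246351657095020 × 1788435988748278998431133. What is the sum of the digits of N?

174

246351657095020 × 1788435988748278998431133 = 440584169436509074812671485368307257660
Sum of its 39 digits: 174.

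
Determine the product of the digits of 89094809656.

0

8×9×0×9×4×8×0×9×6×5×6 = 0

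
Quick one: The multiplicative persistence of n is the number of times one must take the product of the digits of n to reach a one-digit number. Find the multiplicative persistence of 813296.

3

813296 → 2592 → 180 → 0 (3 steps)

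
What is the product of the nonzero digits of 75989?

7×5×9×8×9 = 22680

22680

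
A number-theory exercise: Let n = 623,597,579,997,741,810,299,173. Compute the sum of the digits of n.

130

6+2+3+5+9+7+5+7+9+9+9+7+7+4+1+8+1+0+2+9+9+1+7+3 = 130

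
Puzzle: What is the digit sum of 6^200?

6^200 = 426825223812027400796974891518773732342988745354489429495479078935112929549619739019072139340757097296812815466676129830954465240517595242384015591919845376
Sum of its 156 digits: 747.

747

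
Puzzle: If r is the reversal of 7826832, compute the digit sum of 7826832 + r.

18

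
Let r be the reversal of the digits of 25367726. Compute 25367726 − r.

Reverse of 25367726 is 62776352.
25367726 − 62776352 = -37408626

-37408626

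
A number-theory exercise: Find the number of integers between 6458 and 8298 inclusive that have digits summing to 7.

The integers in [6458, 8298] that have digits summing to 7: 7000.
1 qualifies.

1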